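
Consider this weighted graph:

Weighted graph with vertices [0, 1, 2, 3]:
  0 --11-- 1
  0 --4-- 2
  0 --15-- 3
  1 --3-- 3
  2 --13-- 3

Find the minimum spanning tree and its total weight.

Applying Kruskal's algorithm (sort edges by weight, add if no cycle):
  Add (1,3) w=3
  Add (0,2) w=4
  Add (0,1) w=11
  Skip (2,3) w=13 (creates cycle)
  Skip (0,3) w=15 (creates cycle)
MST weight = 18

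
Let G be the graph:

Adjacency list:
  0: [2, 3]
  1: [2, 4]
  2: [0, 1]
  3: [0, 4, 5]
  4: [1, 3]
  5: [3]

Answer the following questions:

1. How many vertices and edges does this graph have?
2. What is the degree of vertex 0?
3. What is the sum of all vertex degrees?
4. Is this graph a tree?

Count: 6 vertices, 6 edges.
Vertex 0 has neighbors [2, 3], degree = 2.
Handshaking lemma: 2 * 6 = 12.
A tree on 6 vertices has 5 edges. This graph has 6 edges (1 extra). Not a tree.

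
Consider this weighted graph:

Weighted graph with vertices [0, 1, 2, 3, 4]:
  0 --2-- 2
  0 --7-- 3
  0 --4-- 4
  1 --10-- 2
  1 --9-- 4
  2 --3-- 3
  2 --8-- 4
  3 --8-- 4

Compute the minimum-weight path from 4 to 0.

Using Dijkstra's algorithm from vertex 4:
Shortest path: 4 -> 0
Total weight: 4 = 4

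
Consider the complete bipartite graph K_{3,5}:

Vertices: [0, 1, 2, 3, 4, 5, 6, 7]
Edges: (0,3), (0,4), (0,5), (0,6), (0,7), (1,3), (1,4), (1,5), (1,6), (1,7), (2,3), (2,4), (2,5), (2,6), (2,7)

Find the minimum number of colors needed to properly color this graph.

K_{3,5} is bipartite: vertices split into two independent sets of size 3 and 5.
Color one set 0, the other 1. No adjacent vertices share a color.
Chromatic number = 2.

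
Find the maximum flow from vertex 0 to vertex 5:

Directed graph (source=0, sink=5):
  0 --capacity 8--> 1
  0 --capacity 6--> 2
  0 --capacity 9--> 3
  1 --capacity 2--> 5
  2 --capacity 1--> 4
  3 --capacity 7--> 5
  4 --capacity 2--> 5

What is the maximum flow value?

Computing max flow:
  Flow on (0->1): 2/8
  Flow on (0->2): 1/6
  Flow on (0->3): 7/9
  Flow on (1->5): 2/2
  Flow on (2->4): 1/1
  Flow on (3->5): 7/7
  Flow on (4->5): 1/2
Maximum flow = 10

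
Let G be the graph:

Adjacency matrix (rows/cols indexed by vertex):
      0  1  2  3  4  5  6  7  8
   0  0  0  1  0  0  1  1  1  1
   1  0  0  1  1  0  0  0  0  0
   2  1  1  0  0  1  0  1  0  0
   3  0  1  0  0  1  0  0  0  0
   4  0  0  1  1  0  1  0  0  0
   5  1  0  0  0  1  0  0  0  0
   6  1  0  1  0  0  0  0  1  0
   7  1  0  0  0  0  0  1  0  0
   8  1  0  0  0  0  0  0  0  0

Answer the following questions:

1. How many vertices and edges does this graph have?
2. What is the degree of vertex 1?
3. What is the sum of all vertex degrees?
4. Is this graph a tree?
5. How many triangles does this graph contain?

Count: 9 vertices, 12 edges.
Vertex 1 has neighbors [2, 3], degree = 2.
Handshaking lemma: 2 * 12 = 24.
A tree on 9 vertices has 8 edges. This graph has 12 edges (4 extra). Not a tree.
Number of triangles = 2.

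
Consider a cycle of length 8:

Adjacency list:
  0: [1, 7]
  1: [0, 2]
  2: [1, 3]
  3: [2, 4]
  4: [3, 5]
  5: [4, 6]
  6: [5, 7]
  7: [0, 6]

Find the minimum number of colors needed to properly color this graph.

This is an even cycle (C_8). Even cycles are bipartite.
Chromatic number = 2.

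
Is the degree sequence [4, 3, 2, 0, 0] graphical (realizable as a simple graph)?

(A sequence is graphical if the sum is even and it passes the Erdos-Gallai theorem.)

Sum of degrees = 9. Sum is odd, so the sequence is NOT graphical.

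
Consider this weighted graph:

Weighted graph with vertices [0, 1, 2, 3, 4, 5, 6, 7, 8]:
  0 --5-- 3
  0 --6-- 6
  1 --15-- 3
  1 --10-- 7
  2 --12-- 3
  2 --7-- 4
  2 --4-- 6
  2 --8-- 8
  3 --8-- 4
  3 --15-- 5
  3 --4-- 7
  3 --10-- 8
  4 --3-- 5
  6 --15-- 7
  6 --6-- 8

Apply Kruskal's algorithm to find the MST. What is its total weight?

Applying Kruskal's algorithm (sort edges by weight, add if no cycle):
  Add (4,5) w=3
  Add (2,6) w=4
  Add (3,7) w=4
  Add (0,3) w=5
  Add (0,6) w=6
  Add (6,8) w=6
  Add (2,4) w=7
  Skip (2,8) w=8 (creates cycle)
  Skip (3,4) w=8 (creates cycle)
  Add (1,7) w=10
  Skip (3,8) w=10 (creates cycle)
  Skip (2,3) w=12 (creates cycle)
  Skip (1,3) w=15 (creates cycle)
  Skip (3,5) w=15 (creates cycle)
  Skip (6,7) w=15 (creates cycle)
MST weight = 45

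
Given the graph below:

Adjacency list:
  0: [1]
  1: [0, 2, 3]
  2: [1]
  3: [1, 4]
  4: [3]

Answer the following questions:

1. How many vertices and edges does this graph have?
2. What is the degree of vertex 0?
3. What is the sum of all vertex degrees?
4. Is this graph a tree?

Count: 5 vertices, 4 edges.
Vertex 0 has neighbors [1], degree = 1.
Handshaking lemma: 2 * 4 = 8.
A graph is a tree iff it is connected and has exactly n-1 edges. This graph is connected (all 5 vertices in one component) and has 5-1 = 4 edges. It is a tree.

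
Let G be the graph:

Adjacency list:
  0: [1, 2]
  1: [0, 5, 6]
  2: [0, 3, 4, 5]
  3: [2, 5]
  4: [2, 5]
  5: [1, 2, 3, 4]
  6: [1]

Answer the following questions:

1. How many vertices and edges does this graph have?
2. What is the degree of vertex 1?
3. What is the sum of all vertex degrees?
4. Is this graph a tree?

Count: 7 vertices, 9 edges.
Vertex 1 has neighbors [0, 5, 6], degree = 3.
Handshaking lemma: 2 * 9 = 18.
A tree on 7 vertices has 6 edges. This graph has 9 edges (3 extra). Not a tree.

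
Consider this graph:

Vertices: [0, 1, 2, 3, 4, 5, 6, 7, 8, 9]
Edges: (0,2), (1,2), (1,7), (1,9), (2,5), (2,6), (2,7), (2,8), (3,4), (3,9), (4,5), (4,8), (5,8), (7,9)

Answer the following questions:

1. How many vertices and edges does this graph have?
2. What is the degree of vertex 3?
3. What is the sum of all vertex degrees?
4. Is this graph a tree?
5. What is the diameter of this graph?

Count: 10 vertices, 14 edges.
Vertex 3 has neighbors [4, 9], degree = 2.
Handshaking lemma: 2 * 14 = 28.
A tree on 10 vertices has 9 edges. This graph has 14 edges (5 extra). Not a tree.
Diameter (longest shortest path) = 4.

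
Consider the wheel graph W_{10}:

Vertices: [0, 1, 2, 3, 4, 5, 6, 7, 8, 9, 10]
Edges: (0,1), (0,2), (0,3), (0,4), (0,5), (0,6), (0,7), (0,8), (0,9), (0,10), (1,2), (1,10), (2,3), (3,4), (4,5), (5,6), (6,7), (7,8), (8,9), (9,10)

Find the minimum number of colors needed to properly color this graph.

W_{10} = C_{10} plus a hub adjacent to every cycle vertex.
The outer cycle needs 2 colors (even cycle); the hub is adjacent to all of them so needs a fresh color.
Chromatic number = 2 + 1 = 3.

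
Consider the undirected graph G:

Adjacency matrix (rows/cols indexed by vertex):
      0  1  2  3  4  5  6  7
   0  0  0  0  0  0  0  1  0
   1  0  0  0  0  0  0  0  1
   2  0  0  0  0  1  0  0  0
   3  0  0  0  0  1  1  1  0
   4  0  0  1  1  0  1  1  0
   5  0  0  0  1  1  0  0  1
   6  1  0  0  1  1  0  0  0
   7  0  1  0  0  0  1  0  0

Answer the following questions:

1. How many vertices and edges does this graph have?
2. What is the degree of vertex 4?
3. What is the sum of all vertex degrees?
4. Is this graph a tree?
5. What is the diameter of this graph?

Count: 8 vertices, 9 edges.
Vertex 4 has neighbors [2, 3, 5, 6], degree = 4.
Handshaking lemma: 2 * 9 = 18.
A tree on 8 vertices has 7 edges. This graph has 9 edges (2 extra). Not a tree.
Diameter (longest shortest path) = 5.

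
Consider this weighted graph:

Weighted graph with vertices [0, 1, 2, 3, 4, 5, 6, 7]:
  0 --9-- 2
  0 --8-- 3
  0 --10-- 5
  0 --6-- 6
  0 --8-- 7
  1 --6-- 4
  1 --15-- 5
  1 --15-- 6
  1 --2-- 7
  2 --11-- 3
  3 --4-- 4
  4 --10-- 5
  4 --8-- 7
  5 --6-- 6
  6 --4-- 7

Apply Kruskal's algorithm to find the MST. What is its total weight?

Applying Kruskal's algorithm (sort edges by weight, add if no cycle):
  Add (1,7) w=2
  Add (3,4) w=4
  Add (6,7) w=4
  Add (0,6) w=6
  Add (1,4) w=6
  Add (5,6) w=6
  Skip (0,7) w=8 (creates cycle)
  Skip (0,3) w=8 (creates cycle)
  Skip (4,7) w=8 (creates cycle)
  Add (0,2) w=9
  Skip (0,5) w=10 (creates cycle)
  Skip (4,5) w=10 (creates cycle)
  Skip (2,3) w=11 (creates cycle)
  Skip (1,5) w=15 (creates cycle)
  Skip (1,6) w=15 (creates cycle)
MST weight = 37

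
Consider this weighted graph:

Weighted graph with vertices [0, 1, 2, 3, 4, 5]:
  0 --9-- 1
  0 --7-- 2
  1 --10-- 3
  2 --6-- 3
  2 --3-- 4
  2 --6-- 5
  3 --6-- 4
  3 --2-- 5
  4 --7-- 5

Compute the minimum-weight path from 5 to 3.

Using Dijkstra's algorithm from vertex 5:
Shortest path: 5 -> 3
Total weight: 2 = 2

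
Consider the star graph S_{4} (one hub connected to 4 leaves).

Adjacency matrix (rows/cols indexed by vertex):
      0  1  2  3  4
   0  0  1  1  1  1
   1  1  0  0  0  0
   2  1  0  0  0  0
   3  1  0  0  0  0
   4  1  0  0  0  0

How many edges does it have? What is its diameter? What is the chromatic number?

Star graph S_{4}: the hub connects to all 4 leaves.
Edges = 4.
Diameter = 2 (any leaf to hub is 1, leaf to leaf through hub is 2).
Star graphs are bipartite (hub vs leaves), so chromatic number = 2.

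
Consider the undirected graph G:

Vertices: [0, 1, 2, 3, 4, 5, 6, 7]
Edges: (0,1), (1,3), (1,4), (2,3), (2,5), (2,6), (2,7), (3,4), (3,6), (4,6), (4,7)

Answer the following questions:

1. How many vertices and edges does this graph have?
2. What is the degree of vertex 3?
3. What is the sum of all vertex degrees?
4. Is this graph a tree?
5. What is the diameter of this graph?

Count: 8 vertices, 11 edges.
Vertex 3 has neighbors [1, 2, 4, 6], degree = 4.
Handshaking lemma: 2 * 11 = 22.
A tree on 8 vertices has 7 edges. This graph has 11 edges (4 extra). Not a tree.
Diameter (longest shortest path) = 4.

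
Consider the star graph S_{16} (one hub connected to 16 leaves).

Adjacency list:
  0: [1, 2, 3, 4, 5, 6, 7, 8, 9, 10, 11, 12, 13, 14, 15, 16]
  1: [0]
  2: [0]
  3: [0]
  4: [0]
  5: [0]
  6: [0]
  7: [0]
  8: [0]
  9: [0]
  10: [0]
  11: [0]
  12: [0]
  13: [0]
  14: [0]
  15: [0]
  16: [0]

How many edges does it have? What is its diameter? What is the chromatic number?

Star graph S_{16}: the hub connects to all 16 leaves.
Edges = 16.
Diameter = 2 (any leaf to hub is 1, leaf to leaf through hub is 2).
Star graphs are bipartite (hub vs leaves), so chromatic number = 2.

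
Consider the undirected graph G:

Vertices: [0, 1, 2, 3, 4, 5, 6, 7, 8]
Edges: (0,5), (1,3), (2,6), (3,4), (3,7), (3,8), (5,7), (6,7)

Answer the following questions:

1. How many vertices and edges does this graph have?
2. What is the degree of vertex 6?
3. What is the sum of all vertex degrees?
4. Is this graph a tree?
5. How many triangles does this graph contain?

Count: 9 vertices, 8 edges.
Vertex 6 has neighbors [2, 7], degree = 2.
Handshaking lemma: 2 * 8 = 16.
A graph is a tree iff it is connected and has exactly n-1 edges. This graph is connected (all 9 vertices in one component) and has 9-1 = 8 edges. It is a tree.
Number of triangles = 0.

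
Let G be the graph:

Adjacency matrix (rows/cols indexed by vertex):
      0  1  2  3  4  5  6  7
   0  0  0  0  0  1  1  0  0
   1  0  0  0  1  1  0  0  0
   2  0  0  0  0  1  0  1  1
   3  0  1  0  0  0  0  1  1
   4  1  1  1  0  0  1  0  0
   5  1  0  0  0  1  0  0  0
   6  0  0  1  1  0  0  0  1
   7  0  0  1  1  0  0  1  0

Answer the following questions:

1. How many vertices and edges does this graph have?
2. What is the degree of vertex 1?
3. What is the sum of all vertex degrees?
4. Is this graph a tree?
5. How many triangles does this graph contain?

Count: 8 vertices, 11 edges.
Vertex 1 has neighbors [3, 4], degree = 2.
Handshaking lemma: 2 * 11 = 22.
A tree on 8 vertices has 7 edges. This graph has 11 edges (4 extra). Not a tree.
Number of triangles = 3.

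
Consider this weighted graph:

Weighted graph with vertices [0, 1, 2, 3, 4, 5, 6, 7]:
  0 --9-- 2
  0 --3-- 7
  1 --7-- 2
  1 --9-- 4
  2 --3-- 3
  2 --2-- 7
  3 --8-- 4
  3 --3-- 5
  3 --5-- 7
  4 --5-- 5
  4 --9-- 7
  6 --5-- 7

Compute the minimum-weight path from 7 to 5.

Using Dijkstra's algorithm from vertex 7:
Shortest path: 7 -> 3 -> 5
Total weight: 5 + 3 = 8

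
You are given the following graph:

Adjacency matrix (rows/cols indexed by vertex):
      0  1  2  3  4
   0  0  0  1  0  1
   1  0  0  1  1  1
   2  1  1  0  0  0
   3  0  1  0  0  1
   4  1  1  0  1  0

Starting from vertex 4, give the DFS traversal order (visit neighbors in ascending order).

DFS from vertex 4 (neighbors processed in ascending order):
Visit order: 4, 0, 2, 1, 3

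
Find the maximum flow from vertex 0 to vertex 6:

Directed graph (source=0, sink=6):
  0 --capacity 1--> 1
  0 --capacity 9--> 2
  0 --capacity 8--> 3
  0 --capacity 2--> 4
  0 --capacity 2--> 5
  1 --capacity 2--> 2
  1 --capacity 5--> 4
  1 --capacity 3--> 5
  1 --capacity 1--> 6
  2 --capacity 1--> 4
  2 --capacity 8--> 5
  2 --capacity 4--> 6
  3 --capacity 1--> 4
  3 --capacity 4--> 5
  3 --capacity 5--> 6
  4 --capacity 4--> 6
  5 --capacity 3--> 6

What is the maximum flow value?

Computing max flow:
  Flow on (0->1): 1/1
  Flow on (0->2): 6/9
  Flow on (0->3): 6/8
  Flow on (0->4): 2/2
  Flow on (0->5): 2/2
  Flow on (1->6): 1/1
  Flow on (2->4): 1/1
  Flow on (2->5): 1/8
  Flow on (2->6): 4/4
  Flow on (3->4): 1/1
  Flow on (3->6): 5/5
  Flow on (4->6): 4/4
  Flow on (5->6): 3/3
Maximum flow = 17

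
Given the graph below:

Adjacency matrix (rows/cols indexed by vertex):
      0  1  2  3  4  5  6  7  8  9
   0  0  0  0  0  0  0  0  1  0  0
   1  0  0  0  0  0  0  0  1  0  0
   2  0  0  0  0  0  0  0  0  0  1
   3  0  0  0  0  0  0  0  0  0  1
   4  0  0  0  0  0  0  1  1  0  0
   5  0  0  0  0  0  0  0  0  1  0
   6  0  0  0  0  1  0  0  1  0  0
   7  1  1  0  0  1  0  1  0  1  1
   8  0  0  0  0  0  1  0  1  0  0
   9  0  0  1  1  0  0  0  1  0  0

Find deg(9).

Vertex 9 has neighbors [2, 3, 7], so deg(9) = 3.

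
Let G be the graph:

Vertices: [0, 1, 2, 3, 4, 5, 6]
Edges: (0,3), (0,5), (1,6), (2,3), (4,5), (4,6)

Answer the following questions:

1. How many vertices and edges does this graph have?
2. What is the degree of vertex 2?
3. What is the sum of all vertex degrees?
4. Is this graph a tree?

Count: 7 vertices, 6 edges.
Vertex 2 has neighbors [3], degree = 1.
Handshaking lemma: 2 * 6 = 12.
A graph is a tree iff it is connected and has exactly n-1 edges. This graph is connected (all 7 vertices in one component) and has 7-1 = 6 edges. It is a tree.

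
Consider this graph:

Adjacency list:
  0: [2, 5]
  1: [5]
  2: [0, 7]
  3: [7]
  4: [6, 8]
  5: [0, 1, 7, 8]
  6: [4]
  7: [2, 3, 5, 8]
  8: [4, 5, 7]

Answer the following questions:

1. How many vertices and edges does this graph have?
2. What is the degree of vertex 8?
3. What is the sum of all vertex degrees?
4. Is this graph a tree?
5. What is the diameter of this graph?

Count: 9 vertices, 10 edges.
Vertex 8 has neighbors [4, 5, 7], degree = 3.
Handshaking lemma: 2 * 10 = 20.
A tree on 9 vertices has 8 edges. This graph has 10 edges (2 extra). Not a tree.
Diameter (longest shortest path) = 4.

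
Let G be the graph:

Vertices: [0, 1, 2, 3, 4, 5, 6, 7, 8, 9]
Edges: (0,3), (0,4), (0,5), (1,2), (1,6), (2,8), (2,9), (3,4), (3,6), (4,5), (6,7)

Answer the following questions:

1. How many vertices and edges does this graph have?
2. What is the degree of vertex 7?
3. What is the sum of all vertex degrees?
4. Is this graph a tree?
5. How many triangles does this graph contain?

Count: 10 vertices, 11 edges.
Vertex 7 has neighbors [6], degree = 1.
Handshaking lemma: 2 * 11 = 22.
A tree on 10 vertices has 9 edges. This graph has 11 edges (2 extra). Not a tree.
Number of triangles = 2.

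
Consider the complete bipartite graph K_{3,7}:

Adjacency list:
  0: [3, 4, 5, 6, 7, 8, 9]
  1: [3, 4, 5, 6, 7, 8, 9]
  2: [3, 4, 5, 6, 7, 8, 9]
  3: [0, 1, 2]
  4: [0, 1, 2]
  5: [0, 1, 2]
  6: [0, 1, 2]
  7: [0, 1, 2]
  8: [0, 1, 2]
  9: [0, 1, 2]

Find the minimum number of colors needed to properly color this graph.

K_{3,7} is bipartite: vertices split into two independent sets of size 3 and 7.
Color one set 0, the other 1. No adjacent vertices share a color.
Chromatic number = 2.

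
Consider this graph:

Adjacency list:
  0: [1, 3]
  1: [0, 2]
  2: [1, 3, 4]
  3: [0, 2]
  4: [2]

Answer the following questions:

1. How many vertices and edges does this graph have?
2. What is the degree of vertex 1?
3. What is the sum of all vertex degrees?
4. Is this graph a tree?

Count: 5 vertices, 5 edges.
Vertex 1 has neighbors [0, 2], degree = 2.
Handshaking lemma: 2 * 5 = 10.
A tree on 5 vertices has 4 edges. This graph has 5 edges (1 extra). Not a tree.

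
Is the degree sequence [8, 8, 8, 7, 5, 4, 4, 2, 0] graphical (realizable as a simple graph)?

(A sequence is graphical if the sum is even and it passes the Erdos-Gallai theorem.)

Sum of degrees = 46. Sum is even but fails Erdos-Gallai. The sequence is NOT graphical.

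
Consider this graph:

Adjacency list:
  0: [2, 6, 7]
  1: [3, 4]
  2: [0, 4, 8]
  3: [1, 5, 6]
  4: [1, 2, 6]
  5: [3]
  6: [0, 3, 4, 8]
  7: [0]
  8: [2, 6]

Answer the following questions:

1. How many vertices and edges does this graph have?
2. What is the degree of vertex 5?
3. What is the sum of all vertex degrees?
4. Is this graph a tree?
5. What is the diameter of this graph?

Count: 9 vertices, 11 edges.
Vertex 5 has neighbors [3], degree = 1.
Handshaking lemma: 2 * 11 = 22.
A tree on 9 vertices has 8 edges. This graph has 11 edges (3 extra). Not a tree.
Diameter (longest shortest path) = 4.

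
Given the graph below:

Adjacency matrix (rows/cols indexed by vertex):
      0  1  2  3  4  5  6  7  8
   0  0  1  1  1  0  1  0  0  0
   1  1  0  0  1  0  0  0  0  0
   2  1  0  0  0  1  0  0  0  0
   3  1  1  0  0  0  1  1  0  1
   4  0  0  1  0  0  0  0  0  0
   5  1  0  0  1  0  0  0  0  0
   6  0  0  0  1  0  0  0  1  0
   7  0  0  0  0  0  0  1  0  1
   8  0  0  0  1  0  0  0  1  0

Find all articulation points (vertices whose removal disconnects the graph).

An articulation point is a vertex whose removal disconnects the graph.
Articulation points: [0, 2, 3]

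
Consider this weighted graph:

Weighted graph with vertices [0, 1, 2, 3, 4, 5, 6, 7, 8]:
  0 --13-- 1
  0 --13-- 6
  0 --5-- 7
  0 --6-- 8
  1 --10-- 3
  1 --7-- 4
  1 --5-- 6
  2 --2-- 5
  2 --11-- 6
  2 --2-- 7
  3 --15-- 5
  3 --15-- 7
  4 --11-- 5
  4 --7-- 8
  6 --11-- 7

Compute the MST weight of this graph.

Applying Kruskal's algorithm (sort edges by weight, add if no cycle):
  Add (2,5) w=2
  Add (2,7) w=2
  Add (0,7) w=5
  Add (1,6) w=5
  Add (0,8) w=6
  Add (1,4) w=7
  Add (4,8) w=7
  Add (1,3) w=10
  Skip (2,6) w=11 (creates cycle)
  Skip (4,5) w=11 (creates cycle)
  Skip (6,7) w=11 (creates cycle)
  Skip (0,6) w=13 (creates cycle)
  Skip (0,1) w=13 (creates cycle)
  Skip (3,7) w=15 (creates cycle)
  Skip (3,5) w=15 (creates cycle)
MST weight = 44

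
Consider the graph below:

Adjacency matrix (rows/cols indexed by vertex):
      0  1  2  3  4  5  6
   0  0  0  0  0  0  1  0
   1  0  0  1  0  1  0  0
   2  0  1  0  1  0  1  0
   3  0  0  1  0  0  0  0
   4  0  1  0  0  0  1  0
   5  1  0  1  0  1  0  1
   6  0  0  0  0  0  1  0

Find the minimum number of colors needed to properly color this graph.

The graph has a maximum clique of size 2 (lower bound on chromatic number).
A valid 2-coloring: {0: 1, 1: 0, 2: 1, 3: 0, 4: 1, 5: 0, 6: 1}.
Chromatic number = 2.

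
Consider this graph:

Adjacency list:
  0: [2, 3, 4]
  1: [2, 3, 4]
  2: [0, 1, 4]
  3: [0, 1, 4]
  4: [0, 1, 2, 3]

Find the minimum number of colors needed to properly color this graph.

The graph has a maximum clique of size 3 (lower bound on chromatic number).
A valid 3-coloring: {0: 1, 1: 1, 2: 2, 3: 2, 4: 0}.
Chromatic number = 3.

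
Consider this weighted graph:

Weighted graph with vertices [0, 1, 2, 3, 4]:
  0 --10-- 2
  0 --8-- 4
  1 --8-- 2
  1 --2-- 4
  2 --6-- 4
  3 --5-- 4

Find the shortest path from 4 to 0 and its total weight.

Using Dijkstra's algorithm from vertex 4:
Shortest path: 4 -> 0
Total weight: 8 = 8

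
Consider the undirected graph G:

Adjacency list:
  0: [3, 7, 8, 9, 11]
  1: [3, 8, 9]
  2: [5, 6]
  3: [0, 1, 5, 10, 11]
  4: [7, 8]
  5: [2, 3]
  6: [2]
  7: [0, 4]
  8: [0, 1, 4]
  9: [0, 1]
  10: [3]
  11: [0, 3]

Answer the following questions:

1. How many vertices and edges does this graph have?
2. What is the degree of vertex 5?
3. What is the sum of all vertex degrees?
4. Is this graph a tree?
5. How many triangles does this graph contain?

Count: 12 vertices, 15 edges.
Vertex 5 has neighbors [2, 3], degree = 2.
Handshaking lemma: 2 * 15 = 30.
A tree on 12 vertices has 11 edges. This graph has 15 edges (4 extra). Not a tree.
Number of triangles = 1.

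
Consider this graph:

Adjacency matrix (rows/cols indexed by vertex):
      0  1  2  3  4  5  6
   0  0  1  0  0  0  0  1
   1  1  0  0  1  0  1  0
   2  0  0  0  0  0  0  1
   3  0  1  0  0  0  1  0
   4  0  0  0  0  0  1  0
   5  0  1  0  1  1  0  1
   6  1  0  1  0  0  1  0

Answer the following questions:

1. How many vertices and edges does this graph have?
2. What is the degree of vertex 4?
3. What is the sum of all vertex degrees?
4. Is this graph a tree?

Count: 7 vertices, 8 edges.
Vertex 4 has neighbors [5], degree = 1.
Handshaking lemma: 2 * 8 = 16.
A tree on 7 vertices has 6 edges. This graph has 8 edges (2 extra). Not a tree.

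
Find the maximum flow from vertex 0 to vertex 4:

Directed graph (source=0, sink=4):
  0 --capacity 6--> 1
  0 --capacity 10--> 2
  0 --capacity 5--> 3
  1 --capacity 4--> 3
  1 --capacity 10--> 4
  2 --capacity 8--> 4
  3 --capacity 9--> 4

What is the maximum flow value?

Computing max flow:
  Flow on (0->1): 6/6
  Flow on (0->2): 8/10
  Flow on (0->3): 5/5
  Flow on (1->4): 6/10
  Flow on (2->4): 8/8
  Flow on (3->4): 5/9
Maximum flow = 19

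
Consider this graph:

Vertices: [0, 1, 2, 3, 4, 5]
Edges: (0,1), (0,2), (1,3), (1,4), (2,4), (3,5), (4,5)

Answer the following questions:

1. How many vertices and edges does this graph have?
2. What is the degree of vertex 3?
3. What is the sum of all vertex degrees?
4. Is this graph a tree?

Count: 6 vertices, 7 edges.
Vertex 3 has neighbors [1, 5], degree = 2.
Handshaking lemma: 2 * 7 = 14.
A tree on 6 vertices has 5 edges. This graph has 7 edges (2 extra). Not a tree.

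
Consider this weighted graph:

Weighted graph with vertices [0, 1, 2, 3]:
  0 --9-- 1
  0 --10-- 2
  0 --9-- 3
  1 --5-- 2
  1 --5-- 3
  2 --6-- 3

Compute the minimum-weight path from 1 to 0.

Using Dijkstra's algorithm from vertex 1:
Shortest path: 1 -> 0
Total weight: 9 = 9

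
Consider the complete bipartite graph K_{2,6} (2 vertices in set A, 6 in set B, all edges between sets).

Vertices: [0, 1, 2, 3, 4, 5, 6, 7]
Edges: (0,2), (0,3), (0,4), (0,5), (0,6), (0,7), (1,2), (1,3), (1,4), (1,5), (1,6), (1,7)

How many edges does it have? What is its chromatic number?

K_{2,6} has 2 * 6 = 12 edges.
Bipartite graphs have chromatic number 2 (color each partition differently).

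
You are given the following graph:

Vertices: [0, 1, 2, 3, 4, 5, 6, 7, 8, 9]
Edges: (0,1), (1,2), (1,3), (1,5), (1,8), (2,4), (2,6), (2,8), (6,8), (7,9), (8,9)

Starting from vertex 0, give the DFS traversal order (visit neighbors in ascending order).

DFS from vertex 0 (neighbors processed in ascending order):
Visit order: 0, 1, 2, 4, 6, 8, 9, 7, 3, 5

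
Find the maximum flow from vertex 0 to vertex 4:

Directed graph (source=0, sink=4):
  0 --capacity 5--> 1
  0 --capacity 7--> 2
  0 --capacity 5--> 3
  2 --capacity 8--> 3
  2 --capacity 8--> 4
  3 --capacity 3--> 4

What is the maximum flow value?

Computing max flow:
  Flow on (0->2): 7/7
  Flow on (0->3): 3/5
  Flow on (2->4): 7/8
  Flow on (3->4): 3/3
Maximum flow = 10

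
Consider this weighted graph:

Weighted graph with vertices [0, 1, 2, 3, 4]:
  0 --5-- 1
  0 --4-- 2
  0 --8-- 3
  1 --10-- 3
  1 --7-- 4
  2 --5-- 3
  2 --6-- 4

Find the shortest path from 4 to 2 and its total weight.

Using Dijkstra's algorithm from vertex 4:
Shortest path: 4 -> 2
Total weight: 6 = 6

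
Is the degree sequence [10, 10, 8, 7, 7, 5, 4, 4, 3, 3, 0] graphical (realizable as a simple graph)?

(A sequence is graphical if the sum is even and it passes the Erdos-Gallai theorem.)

Sum of degrees = 61. Sum is odd, so the sequence is NOT graphical.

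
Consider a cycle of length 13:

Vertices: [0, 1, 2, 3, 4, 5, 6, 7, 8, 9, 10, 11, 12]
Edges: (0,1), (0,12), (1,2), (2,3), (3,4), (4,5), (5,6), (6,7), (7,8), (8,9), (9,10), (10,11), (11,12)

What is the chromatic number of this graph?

This is an odd cycle (C_13). Odd cycles are not bipartite (any 2-coloring forces two adjacent vertices to match), and 3 colors suffice.
Chromatic number = 3.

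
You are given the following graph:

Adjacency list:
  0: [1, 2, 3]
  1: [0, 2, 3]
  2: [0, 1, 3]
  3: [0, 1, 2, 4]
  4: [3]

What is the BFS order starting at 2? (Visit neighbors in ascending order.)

BFS from vertex 2 (neighbors processed in ascending order):
Visit order: 2, 0, 1, 3, 4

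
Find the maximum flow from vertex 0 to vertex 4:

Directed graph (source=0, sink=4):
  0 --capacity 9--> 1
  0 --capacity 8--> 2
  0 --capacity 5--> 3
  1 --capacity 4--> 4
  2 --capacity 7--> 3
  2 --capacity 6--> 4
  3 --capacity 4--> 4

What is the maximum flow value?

Computing max flow:
  Flow on (0->1): 4/9
  Flow on (0->2): 6/8
  Flow on (0->3): 4/5
  Flow on (1->4): 4/4
  Flow on (2->4): 6/6
  Flow on (3->4): 4/4
Maximum flow = 14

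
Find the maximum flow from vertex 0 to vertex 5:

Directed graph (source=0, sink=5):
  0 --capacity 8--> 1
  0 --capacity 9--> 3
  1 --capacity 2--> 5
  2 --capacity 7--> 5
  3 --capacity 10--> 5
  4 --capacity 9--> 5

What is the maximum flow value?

Computing max flow:
  Flow on (0->1): 2/8
  Flow on (0->3): 9/9
  Flow on (1->5): 2/2
  Flow on (3->5): 9/10
Maximum flow = 11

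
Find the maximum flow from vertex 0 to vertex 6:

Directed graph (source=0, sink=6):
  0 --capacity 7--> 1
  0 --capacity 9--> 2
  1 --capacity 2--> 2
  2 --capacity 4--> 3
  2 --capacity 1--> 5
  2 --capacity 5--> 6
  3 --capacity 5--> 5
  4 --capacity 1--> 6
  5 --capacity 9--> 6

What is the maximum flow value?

Computing max flow:
  Flow on (0->1): 2/7
  Flow on (0->2): 8/9
  Flow on (1->2): 2/2
  Flow on (2->3): 4/4
  Flow on (2->5): 1/1
  Flow on (2->6): 5/5
  Flow on (3->5): 4/5
  Flow on (5->6): 5/9
Maximum flow = 10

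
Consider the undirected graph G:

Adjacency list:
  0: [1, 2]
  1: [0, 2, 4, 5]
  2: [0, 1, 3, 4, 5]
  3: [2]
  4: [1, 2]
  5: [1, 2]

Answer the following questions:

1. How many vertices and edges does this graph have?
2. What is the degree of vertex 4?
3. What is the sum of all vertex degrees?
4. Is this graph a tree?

Count: 6 vertices, 8 edges.
Vertex 4 has neighbors [1, 2], degree = 2.
Handshaking lemma: 2 * 8 = 16.
A tree on 6 vertices has 5 edges. This graph has 8 edges (3 extra). Not a tree.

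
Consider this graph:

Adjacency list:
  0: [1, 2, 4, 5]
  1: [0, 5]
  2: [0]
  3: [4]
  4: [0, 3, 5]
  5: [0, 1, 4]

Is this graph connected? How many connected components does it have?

Checking connectivity: the graph has 1 connected component(s).
All vertices are reachable from each other. The graph IS connected.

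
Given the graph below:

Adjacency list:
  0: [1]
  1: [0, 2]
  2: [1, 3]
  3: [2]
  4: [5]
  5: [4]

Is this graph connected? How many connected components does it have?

Checking connectivity: the graph has 2 connected component(s).
Components: [[0, 1, 2, 3], [4, 5]]. The graph is NOT connected.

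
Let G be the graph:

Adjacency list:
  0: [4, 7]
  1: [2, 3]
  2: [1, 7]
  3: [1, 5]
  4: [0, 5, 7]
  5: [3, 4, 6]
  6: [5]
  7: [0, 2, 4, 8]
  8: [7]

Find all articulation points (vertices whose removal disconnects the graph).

An articulation point is a vertex whose removal disconnects the graph.
Articulation points: [5, 7]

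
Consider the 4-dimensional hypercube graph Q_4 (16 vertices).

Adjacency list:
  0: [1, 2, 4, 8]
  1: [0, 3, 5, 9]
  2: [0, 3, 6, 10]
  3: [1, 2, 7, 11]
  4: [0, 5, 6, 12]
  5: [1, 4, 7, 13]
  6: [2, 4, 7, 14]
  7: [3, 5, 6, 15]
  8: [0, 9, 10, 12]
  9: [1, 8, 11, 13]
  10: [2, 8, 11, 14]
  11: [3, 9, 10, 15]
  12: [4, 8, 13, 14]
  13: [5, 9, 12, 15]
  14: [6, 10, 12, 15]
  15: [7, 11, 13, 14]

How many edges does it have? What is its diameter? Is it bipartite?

The 4-dimensional hypercube Q_4 has 16 vertices and each vertex has degree 4.
Total edges = 16 * 4 / 2 = 32.
Diameter = 4 (max Hamming distance between binary labels).
Hypercubes are bipartite (partition by parity of binary representation).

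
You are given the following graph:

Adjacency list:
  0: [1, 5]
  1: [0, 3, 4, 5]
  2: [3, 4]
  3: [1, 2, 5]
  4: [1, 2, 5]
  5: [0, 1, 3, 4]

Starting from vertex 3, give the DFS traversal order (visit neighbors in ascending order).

DFS from vertex 3 (neighbors processed in ascending order):
Visit order: 3, 1, 0, 5, 4, 2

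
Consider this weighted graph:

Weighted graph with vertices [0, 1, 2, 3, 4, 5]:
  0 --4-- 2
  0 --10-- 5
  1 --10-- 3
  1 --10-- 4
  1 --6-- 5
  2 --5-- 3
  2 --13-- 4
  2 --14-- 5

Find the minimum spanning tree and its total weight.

Applying Kruskal's algorithm (sort edges by weight, add if no cycle):
  Add (0,2) w=4
  Add (2,3) w=5
  Add (1,5) w=6
  Add (0,5) w=10
  Add (1,4) w=10
  Skip (1,3) w=10 (creates cycle)
  Skip (2,4) w=13 (creates cycle)
  Skip (2,5) w=14 (creates cycle)
MST weight = 35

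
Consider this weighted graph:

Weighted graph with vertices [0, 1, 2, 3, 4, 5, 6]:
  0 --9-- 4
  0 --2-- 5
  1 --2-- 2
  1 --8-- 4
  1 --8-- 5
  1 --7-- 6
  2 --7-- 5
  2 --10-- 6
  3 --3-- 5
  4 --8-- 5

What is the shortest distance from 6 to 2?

Using Dijkstra's algorithm from vertex 6:
Shortest path: 6 -> 1 -> 2
Total weight: 7 + 2 = 9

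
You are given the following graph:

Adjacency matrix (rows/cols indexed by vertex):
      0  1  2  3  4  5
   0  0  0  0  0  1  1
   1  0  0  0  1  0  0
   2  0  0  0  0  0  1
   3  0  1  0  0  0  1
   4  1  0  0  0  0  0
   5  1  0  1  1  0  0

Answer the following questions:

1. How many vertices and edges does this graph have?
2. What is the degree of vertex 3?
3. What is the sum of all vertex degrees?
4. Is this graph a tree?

Count: 6 vertices, 5 edges.
Vertex 3 has neighbors [1, 5], degree = 2.
Handshaking lemma: 2 * 5 = 10.
A graph is a tree iff it is connected and has exactly n-1 edges. This graph is connected (all 6 vertices in one component) and has 6-1 = 5 edges. It is a tree.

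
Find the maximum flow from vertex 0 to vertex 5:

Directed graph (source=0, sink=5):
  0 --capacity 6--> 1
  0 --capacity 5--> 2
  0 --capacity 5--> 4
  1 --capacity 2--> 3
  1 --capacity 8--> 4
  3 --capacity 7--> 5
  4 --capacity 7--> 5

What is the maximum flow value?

Computing max flow:
  Flow on (0->1): 6/6
  Flow on (0->4): 3/5
  Flow on (1->3): 2/2
  Flow on (1->4): 4/8
  Flow on (3->5): 2/7
  Flow on (4->5): 7/7
Maximum flow = 9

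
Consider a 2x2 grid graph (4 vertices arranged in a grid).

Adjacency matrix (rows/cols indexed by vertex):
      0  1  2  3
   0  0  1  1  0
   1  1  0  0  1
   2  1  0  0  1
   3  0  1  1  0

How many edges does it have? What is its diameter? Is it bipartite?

A 2x2 grid has 2 vertical edges and 2 horizontal edges.
Total edges = 2 + 2 = 4.
Diameter = (2-1) + (2-1) = 2 (corner to opposite corner).
Grid graphs are bipartite (checkerboard coloring).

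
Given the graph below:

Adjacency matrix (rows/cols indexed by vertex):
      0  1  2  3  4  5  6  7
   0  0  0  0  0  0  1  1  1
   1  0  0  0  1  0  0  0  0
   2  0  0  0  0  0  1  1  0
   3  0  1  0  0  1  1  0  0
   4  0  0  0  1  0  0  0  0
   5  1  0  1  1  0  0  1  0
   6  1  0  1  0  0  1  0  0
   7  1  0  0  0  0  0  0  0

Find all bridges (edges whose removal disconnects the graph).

A bridge is an edge whose removal increases the number of connected components.
Bridges found: (0,7), (1,3), (3,4), (3,5)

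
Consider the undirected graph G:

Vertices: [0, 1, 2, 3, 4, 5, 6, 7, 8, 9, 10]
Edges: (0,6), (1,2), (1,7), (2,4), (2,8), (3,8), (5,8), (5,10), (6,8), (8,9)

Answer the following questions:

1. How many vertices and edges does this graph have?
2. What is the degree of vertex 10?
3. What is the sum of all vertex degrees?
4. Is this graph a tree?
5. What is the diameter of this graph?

Count: 11 vertices, 10 edges.
Vertex 10 has neighbors [5], degree = 1.
Handshaking lemma: 2 * 10 = 20.
A graph is a tree iff it is connected and has exactly n-1 edges. This graph is connected (all 11 vertices in one component) and has 11-1 = 10 edges. It is a tree.
Diameter (longest shortest path) = 5.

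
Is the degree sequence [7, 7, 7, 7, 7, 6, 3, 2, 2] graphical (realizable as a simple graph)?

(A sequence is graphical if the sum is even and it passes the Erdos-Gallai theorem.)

Sum of degrees = 48. Sum is even but fails Erdos-Gallai. The sequence is NOT graphical.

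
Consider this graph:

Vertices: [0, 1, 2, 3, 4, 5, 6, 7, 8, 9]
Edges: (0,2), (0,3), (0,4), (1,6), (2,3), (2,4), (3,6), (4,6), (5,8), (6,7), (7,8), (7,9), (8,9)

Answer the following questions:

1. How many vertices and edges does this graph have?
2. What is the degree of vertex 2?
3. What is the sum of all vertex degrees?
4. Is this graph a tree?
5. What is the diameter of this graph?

Count: 10 vertices, 13 edges.
Vertex 2 has neighbors [0, 3, 4], degree = 3.
Handshaking lemma: 2 * 13 = 26.
A tree on 10 vertices has 9 edges. This graph has 13 edges (4 extra). Not a tree.
Diameter (longest shortest path) = 5.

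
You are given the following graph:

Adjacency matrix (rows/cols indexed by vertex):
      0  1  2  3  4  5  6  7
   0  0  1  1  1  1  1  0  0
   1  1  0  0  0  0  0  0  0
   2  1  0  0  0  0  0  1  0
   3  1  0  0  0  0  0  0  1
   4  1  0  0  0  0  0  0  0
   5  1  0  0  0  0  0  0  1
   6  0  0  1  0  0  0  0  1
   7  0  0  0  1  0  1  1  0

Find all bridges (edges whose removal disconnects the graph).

A bridge is an edge whose removal increases the number of connected components.
Bridges found: (0,1), (0,4)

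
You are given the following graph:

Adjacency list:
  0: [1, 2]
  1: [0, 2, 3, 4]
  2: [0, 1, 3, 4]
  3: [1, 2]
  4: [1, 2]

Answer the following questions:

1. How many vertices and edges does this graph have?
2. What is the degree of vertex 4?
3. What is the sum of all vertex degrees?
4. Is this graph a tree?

Count: 5 vertices, 7 edges.
Vertex 4 has neighbors [1, 2], degree = 2.
Handshaking lemma: 2 * 7 = 14.
A tree on 5 vertices has 4 edges. This graph has 7 edges (3 extra). Not a tree.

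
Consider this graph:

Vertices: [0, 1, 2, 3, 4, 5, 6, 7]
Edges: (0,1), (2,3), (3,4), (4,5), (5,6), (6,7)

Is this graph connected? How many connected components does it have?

Checking connectivity: the graph has 2 connected component(s).
Components: [[0, 1], [2, 3, 4, 5, 6, 7]]. The graph is NOT connected.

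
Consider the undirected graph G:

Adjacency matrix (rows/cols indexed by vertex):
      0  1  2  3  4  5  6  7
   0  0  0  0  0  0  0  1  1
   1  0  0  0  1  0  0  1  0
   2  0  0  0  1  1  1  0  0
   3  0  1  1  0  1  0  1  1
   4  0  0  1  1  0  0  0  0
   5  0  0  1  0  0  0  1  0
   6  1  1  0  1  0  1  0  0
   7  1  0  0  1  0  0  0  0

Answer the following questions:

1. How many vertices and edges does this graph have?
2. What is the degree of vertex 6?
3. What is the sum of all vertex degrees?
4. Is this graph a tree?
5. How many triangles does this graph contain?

Count: 8 vertices, 11 edges.
Vertex 6 has neighbors [0, 1, 3, 5], degree = 4.
Handshaking lemma: 2 * 11 = 22.
A tree on 8 vertices has 7 edges. This graph has 11 edges (4 extra). Not a tree.
Number of triangles = 2.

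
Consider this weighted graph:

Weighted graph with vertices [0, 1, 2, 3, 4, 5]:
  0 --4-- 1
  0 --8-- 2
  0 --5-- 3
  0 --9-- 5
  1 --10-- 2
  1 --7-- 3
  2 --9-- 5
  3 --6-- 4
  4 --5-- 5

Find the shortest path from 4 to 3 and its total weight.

Using Dijkstra's algorithm from vertex 4:
Shortest path: 4 -> 3
Total weight: 6 = 6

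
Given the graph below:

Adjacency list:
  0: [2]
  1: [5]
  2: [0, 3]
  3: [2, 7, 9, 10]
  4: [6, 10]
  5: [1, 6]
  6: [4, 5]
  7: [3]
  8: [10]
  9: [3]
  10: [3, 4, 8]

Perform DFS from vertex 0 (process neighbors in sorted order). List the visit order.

DFS from vertex 0 (neighbors processed in ascending order):
Visit order: 0, 2, 3, 7, 9, 10, 4, 6, 5, 1, 8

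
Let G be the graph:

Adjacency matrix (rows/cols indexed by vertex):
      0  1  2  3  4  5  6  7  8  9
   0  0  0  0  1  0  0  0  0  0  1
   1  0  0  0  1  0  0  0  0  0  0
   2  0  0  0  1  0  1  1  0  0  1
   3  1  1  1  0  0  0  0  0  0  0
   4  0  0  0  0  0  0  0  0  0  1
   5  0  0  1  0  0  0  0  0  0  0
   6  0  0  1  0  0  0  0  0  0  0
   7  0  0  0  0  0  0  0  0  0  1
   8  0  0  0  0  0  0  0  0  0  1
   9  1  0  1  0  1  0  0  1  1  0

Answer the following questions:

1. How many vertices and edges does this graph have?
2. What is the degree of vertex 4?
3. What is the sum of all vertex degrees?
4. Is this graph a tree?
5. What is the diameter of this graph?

Count: 10 vertices, 10 edges.
Vertex 4 has neighbors [9], degree = 1.
Handshaking lemma: 2 * 10 = 20.
A tree on 10 vertices has 9 edges. This graph has 10 edges (1 extra). Not a tree.
Diameter (longest shortest path) = 4.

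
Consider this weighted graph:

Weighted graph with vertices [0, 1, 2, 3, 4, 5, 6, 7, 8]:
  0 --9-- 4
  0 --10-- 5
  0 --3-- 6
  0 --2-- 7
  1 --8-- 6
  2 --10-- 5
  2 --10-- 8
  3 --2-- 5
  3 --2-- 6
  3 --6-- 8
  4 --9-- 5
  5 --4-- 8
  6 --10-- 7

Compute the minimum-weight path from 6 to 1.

Using Dijkstra's algorithm from vertex 6:
Shortest path: 6 -> 1
Total weight: 8 = 8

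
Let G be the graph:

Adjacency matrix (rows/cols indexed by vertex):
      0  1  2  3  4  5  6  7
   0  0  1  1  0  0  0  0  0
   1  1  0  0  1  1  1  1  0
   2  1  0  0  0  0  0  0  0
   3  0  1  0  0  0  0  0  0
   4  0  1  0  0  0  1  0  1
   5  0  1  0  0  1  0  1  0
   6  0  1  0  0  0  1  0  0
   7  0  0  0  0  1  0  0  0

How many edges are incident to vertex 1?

Vertex 1 has neighbors [0, 3, 4, 5, 6], so deg(1) = 5.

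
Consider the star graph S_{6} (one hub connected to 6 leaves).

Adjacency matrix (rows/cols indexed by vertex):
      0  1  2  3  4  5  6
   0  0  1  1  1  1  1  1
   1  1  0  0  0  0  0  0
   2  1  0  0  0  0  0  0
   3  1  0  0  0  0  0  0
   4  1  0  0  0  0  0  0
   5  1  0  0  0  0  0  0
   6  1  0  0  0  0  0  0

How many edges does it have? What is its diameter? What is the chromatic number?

Star graph S_{6}: the hub connects to all 6 leaves.
Edges = 6.
Diameter = 2 (any leaf to hub is 1, leaf to leaf through hub is 2).
Star graphs are bipartite (hub vs leaves), so chromatic number = 2.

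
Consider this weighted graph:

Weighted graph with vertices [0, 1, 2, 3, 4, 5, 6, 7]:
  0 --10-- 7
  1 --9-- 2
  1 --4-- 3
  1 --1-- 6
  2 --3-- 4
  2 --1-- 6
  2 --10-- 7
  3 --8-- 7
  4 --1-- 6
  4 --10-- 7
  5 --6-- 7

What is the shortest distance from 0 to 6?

Using Dijkstra's algorithm from vertex 0:
Shortest path: 0 -> 7 -> 4 -> 6
Total weight: 10 + 10 + 1 = 21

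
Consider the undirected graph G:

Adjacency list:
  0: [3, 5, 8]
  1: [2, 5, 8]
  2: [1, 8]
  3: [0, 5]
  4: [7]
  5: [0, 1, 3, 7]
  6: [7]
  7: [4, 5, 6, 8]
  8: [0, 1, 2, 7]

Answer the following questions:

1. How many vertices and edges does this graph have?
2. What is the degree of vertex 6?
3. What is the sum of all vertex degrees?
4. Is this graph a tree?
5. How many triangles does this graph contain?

Count: 9 vertices, 12 edges.
Vertex 6 has neighbors [7], degree = 1.
Handshaking lemma: 2 * 12 = 24.
A tree on 9 vertices has 8 edges. This graph has 12 edges (4 extra). Not a tree.
Number of triangles = 2.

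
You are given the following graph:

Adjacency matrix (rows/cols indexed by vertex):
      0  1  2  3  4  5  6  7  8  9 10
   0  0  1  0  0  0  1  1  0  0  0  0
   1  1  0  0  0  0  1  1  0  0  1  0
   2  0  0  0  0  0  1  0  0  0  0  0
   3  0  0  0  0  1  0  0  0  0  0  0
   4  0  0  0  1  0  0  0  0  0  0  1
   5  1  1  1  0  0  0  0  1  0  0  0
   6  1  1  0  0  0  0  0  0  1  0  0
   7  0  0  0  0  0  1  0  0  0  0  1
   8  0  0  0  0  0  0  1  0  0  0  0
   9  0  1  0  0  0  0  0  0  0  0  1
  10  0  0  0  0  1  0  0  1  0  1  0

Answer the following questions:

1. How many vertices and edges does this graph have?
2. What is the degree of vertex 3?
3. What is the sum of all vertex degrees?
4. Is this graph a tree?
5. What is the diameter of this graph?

Count: 11 vertices, 13 edges.
Vertex 3 has neighbors [4], degree = 1.
Handshaking lemma: 2 * 13 = 26.
A tree on 11 vertices has 10 edges. This graph has 13 edges (3 extra). Not a tree.
Diameter (longest shortest path) = 6.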